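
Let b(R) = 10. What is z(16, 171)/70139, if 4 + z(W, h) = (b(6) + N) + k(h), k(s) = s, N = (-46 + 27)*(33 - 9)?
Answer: -279/70139 ≈ -0.0039778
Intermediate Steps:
N = -456 (N = -19*24 = -456)
z(W, h) = -450 + h (z(W, h) = -4 + ((10 - 456) + h) = -4 + (-446 + h) = -450 + h)
z(16, 171)/70139 = (-450 + 171)/70139 = -279*1/70139 = -279/70139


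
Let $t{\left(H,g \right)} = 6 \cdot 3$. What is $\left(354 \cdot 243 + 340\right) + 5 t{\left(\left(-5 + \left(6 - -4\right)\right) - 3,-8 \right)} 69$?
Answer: $92572$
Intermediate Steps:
$t{\left(H,g \right)} = 18$
$\left(354 \cdot 243 + 340\right) + 5 t{\left(\left(-5 + \left(6 - -4\right)\right) - 3,-8 \right)} 69 = \left(354 \cdot 243 + 340\right) + 5 \cdot 18 \cdot 69 = \left(86022 + 340\right) + 90 \cdot 69 = 86362 + 6210 = 92572$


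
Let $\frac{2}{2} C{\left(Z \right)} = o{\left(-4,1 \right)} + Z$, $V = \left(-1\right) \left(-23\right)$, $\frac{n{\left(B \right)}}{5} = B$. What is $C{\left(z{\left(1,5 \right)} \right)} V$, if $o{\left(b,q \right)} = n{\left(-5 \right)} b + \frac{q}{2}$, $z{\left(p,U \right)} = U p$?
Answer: $\frac{4853}{2} \approx 2426.5$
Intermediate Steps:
$n{\left(B \right)} = 5 B$
$V = 23$
$o{\left(b,q \right)} = \frac{q}{2} - 25 b$ ($o{\left(b,q \right)} = 5 \left(-5\right) b + \frac{q}{2} = - 25 b + \frac{q}{2} = \frac{q}{2} - 25 b$)
$C{\left(Z \right)} = \frac{201}{2} + Z$ ($C{\left(Z \right)} = \left(\frac{1}{2} \cdot 1 - -100\right) + Z = \left(\frac{1}{2} + 100\right) + Z = \frac{201}{2} + Z$)
$C{\left(z{\left(1,5 \right)} \right)} V = \left(\frac{201}{2} + 5 \cdot 1\right) 23 = \left(\frac{201}{2} + 5\right) 23 = \frac{211}{2} \cdot 23 = \frac{4853}{2}$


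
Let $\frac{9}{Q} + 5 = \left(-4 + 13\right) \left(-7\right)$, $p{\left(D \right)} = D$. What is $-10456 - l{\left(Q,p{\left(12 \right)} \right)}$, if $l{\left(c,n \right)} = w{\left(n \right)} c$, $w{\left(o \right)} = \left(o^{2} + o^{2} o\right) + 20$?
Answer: $- \frac{173495}{17} \approx -10206.0$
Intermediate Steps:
$w{\left(o \right)} = 20 + o^{2} + o^{3}$ ($w{\left(o \right)} = \left(o^{2} + o^{3}\right) + 20 = 20 + o^{2} + o^{3}$)
$Q = - \frac{9}{68}$ ($Q = \frac{9}{-5 + \left(-4 + 13\right) \left(-7\right)} = \frac{9}{-5 + 9 \left(-7\right)} = \frac{9}{-5 - 63} = \frac{9}{-68} = 9 \left(- \frac{1}{68}\right) = - \frac{9}{68} \approx -0.13235$)
$l{\left(c,n \right)} = c \left(20 + n^{2} + n^{3}\right)$ ($l{\left(c,n \right)} = \left(20 + n^{2} + n^{3}\right) c = c \left(20 + n^{2} + n^{3}\right)$)
$-10456 - l{\left(Q,p{\left(12 \right)} \right)} = -10456 - - \frac{9 \left(20 + 12^{2} + 12^{3}\right)}{68} = -10456 - - \frac{9 \left(20 + 144 + 1728\right)}{68} = -10456 - \left(- \frac{9}{68}\right) 1892 = -10456 - - \frac{4257}{17} = -10456 + \frac{4257}{17} = - \frac{173495}{17}$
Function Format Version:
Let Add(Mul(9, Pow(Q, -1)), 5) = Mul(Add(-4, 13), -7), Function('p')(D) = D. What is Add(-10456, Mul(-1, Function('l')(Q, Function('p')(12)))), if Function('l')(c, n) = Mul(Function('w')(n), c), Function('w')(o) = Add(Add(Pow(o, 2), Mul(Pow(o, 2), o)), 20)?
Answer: Rational(-173495, 17) ≈ -10206.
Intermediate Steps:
Function('w')(o) = Add(20, Pow(o, 2), Pow(o, 3)) (Function('w')(o) = Add(Add(Pow(o, 2), Pow(o, 3)), 20) = Add(20, Pow(o, 2), Pow(o, 3)))
Q = Rational(-9, 68) (Q = Mul(9, Pow(Add(-5, Mul(Add(-4, 13), -7)), -1)) = Mul(9, Pow(Add(-5, Mul(9, -7)), -1)) = Mul(9, Pow(Add(-5, -63), -1)) = Mul(9, Pow(-68, -1)) = Mul(9, Rational(-1, 68)) = Rational(-9, 68) ≈ -0.13235)
Function('l')(c, n) = Mul(c, Add(20, Pow(n, 2), Pow(n, 3))) (Function('l')(c, n) = Mul(Add(20, Pow(n, 2), Pow(n, 3)), c) = Mul(c, Add(20, Pow(n, 2), Pow(n, 3))))
Add(-10456, Mul(-1, Function('l')(Q, Function('p')(12)))) = Add(-10456, Mul(-1, Mul(Rational(-9, 68), Add(20, Pow(12, 2), Pow(12, 3))))) = Add(-10456, Mul(-1, Mul(Rational(-9, 68), Add(20, 144, 1728)))) = Add(-10456, Mul(-1, Mul(Rational(-9, 68), 1892))) = Add(-10456, Mul(-1, Rational(-4257, 17))) = Add(-10456, Rational(4257, 17)) = Rational(-173495, 17)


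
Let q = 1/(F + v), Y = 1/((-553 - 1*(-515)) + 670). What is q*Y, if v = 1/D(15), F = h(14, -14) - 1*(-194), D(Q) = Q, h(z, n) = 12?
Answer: 15/1953512 ≈ 7.6785e-6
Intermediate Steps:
F = 206 (F = 12 - 1*(-194) = 12 + 194 = 206)
v = 1/15 ≈ 0.066667
Y = 1/632 (Y = 1/((-553 + 515) + 670) = 1/(-38 + 670) = 1/632 ≈ 0.0015823)
q = 15/3091 (q = 1/(206 + 1/15) = 1/(3091/15) = 15/3091 ≈ 0.0048528)
q*Y = (15/3091)*(1/632) = 15/1953512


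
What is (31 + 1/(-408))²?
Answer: 159946609/166464 ≈ 960.85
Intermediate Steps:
(31 + 1/(-408))² = (31 - 1/408)² = (12647/408)² = 159946609/166464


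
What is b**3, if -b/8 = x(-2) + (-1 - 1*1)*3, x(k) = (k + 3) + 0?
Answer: 64000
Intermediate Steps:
x(k) = 3 + k (x(k) = (3 + k) + 0 = 3 + k)
b = 40 (b = -8*((3 - 2) + (-1 - 1*1)*3) = -8*(1 + (-1 - 1)*3) = -8*(1 - 2*3) = -8*(1 - 6) = -8*(-5) = 40)
b**3 = 40**3 = 64000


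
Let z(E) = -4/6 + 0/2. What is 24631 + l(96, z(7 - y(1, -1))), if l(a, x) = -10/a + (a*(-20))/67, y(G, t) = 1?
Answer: 79120801/3216 ≈ 24602.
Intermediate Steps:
z(E) = -⅔ (z(E) = -4*⅙ + 0*(½) = -⅔ + 0 = -⅔)
l(a, x) = -10/a - 20*a/67 (l(a, x) = -10/a - 20*a*(1/67) = -10/a - 20*a/67)
24631 + l(96, z(7 - y(1, -1))) = 24631 + (-10/96 - 20/67*96) = 24631 + (-10*1/96 - 1920/67) = 24631 + (-5/48 - 1920/67) = 24631 - 92495/3216 = 79120801/3216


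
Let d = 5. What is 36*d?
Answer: 180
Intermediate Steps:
36*d = 36*5 = 180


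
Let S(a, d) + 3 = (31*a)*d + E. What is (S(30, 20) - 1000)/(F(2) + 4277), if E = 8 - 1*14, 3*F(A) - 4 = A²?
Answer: 52773/12839 ≈ 4.1104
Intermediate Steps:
F(A) = 4/3 + A²/3
E = -6 (E = 8 - 14 = -6)
S(a, d) = -9 + 31*a*d (S(a, d) = -3 + ((31*a)*d - 6) = -3 + (31*a*d - 6) = -3 + (-6 + 31*a*d) = -9 + 31*a*d)
(S(30, 20) - 1000)/(F(2) + 4277) = ((-9 + 31*30*20) - 1000)/((4/3 + (⅓)*2²) + 4277) = ((-9 + 18600) - 1000)/((4/3 + (⅓)*4) + 4277) = (18591 - 1000)/((4/3 + 4/3) + 4277) = 17591/(8/3 + 4277) = 17591/(12839/3) = 17591*(3/12839) = 52773/12839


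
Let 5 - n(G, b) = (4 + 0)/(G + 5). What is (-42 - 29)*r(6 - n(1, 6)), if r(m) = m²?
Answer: -1775/9 ≈ -197.22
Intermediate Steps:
n(G, b) = 5 - 4/(5 + G) (n(G, b) = 5 - (4 + 0)/(G + 5) = 5 - 4/(5 + G))
(-42 - 29)*r(6 - n(1, 6)) = (-42 - 29)*(6 - (21 + 5*1)/(5 + 1))² = -71*(6 - (21 + 5)/6)² = -71*(6 - 26/6)² = -71*(6 - 1*13/3)² = -71*(6 - 13/3)² = -71*(5/3)² = -71*25/9 = -1775/9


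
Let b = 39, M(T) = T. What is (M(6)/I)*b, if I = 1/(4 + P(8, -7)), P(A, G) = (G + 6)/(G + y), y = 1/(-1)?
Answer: 3861/4 ≈ 965.25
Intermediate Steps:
y = -1
P(A, G) = (6 + G)/(-1 + G) (P(A, G) = (G + 6)/(G - 1) = (6 + G)/(-1 + G))
I = 8/33 (I = 1/(4 + (6 - 7)/(-1 - 7)) = 1/(4 - 1/(-8)) = 1/(4 - 1/8*(-1)) = 1/(4 + 1/8) = 1/(33/8) = 8/33 ≈ 0.24242)
(M(6)/I)*b = (6/(8/33))*39 = (6*(33/8))*39 = (99/4)*39 = 3861/4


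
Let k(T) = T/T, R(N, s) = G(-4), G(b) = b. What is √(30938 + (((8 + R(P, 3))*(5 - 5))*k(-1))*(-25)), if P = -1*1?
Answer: √30938 ≈ 175.89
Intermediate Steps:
P = -1
R(N, s) = -4
k(T) = 1
√(30938 + (((8 + R(P, 3))*(5 - 5))*k(-1))*(-25)) = √(30938 + (((8 - 4)*(5 - 5))*1)*(-25)) = √(30938 + ((4*0)*1)*(-25)) = √(30938 + (0*1)*(-25)) = √(30938 + 0*(-25)) = √(30938 + 0) = √30938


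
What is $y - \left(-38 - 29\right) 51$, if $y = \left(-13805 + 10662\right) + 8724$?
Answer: $8998$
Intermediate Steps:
$y = 5581$ ($y = -3143 + 8724 = 5581$)
$y - \left(-38 - 29\right) 51 = 5581 - \left(-38 - 29\right) 51 = 5581 - \left(-67\right) 51 = 5581 - -3417 = 5581 + 3417 = 8998$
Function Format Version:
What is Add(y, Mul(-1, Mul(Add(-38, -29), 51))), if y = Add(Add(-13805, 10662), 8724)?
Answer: 8998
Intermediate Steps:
y = 5581 (y = Add(-3143, 8724) = 5581)
Add(y, Mul(-1, Mul(Add(-38, -29), 51))) = Add(5581, Mul(-1, Mul(Add(-38, -29), 51))) = Add(5581, Mul(-1, Mul(-67, 51))) = Add(5581, Mul(-1, -3417)) = Add(5581, 3417) = 8998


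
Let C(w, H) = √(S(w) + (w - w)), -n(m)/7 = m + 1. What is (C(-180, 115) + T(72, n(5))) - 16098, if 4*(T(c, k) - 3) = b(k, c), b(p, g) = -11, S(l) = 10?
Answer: -64391/4 + √10 ≈ -16095.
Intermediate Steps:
n(m) = -7 - 7*m (n(m) = -7*(m + 1) = -7*(1 + m) = -7 - 7*m)
C(w, H) = √10 (C(w, H) = √(10 + (w - w)) = √(10 + 0) = √10)
T(c, k) = ¼ (T(c, k) = 3 + (¼)*(-11) = 3 - 11/4 = ¼)
(C(-180, 115) + T(72, n(5))) - 16098 = (√10 + ¼) - 16098 = (¼ + √10) - 16098 = -64391/4 + √10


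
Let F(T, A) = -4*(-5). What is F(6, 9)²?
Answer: 400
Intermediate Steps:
F(T, A) = 20
F(6, 9)² = 20² = 400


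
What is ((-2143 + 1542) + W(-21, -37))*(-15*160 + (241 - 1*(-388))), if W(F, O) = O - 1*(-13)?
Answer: 1106875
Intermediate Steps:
W(F, O) = 13 + O (W(F, O) = O + 13 = 13 + O)
((-2143 + 1542) + W(-21, -37))*(-15*160 + (241 - 1*(-388))) = ((-2143 + 1542) + (13 - 37))*(-15*160 + (241 - 1*(-388))) = (-601 - 24)*(-2400 + (241 + 388)) = -625*(-2400 + 629) = -625*(-1771) = 1106875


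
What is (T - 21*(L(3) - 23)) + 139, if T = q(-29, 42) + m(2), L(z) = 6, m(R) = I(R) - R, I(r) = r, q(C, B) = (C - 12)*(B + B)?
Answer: -2948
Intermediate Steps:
q(C, B) = 2*B*(-12 + C) (q(C, B) = (-12 + C)*(2*B) = 2*B*(-12 + C))
m(R) = 0 (m(R) = R - R = 0)
T = -3444 (T = 2*42*(-12 - 29) + 0 = 2*42*(-41) + 0 = -3444 + 0 = -3444)
(T - 21*(L(3) - 23)) + 139 = (-3444 - 21*(6 - 23)) + 139 = (-3444 - 21*(-17)) + 139 = (-3444 + 357) + 139 = -3087 + 139 = -2948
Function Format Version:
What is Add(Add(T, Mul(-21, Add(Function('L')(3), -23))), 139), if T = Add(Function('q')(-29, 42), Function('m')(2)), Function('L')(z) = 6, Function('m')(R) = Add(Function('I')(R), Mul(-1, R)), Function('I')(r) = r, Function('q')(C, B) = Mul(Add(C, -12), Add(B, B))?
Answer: -2948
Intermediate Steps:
Function('q')(C, B) = Mul(2, B, Add(-12, C)) (Function('q')(C, B) = Mul(Add(-12, C), Mul(2, B)) = Mul(2, B, Add(-12, C)))
Function('m')(R) = 0 (Function('m')(R) = Add(R, Mul(-1, R)) = 0)
T = -3444 (T = Add(Mul(2, 42, Add(-12, -29)), 0) = Add(Mul(2, 42, -41), 0) = Add(-3444, 0) = -3444)
Add(Add(T, Mul(-21, Add(Function('L')(3), -23))), 139) = Add(Add(-3444, Mul(-21, Add(6, -23))), 139) = Add(Add(-3444, Mul(-21, -17)), 139) = Add(Add(-3444, 357), 139) = Add(-3087, 139) = -2948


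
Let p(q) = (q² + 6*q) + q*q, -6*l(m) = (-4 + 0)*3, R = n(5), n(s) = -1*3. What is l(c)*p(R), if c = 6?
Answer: 0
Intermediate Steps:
n(s) = -3
R = -3
l(m) = 2 (l(m) = -(-4 + 0)*3/6 = -(-2)*3/3 = -⅙*(-12) = 2)
p(q) = 2*q² + 6*q (p(q) = (q² + 6*q) + q² = 2*q² + 6*q)
l(c)*p(R) = 2*(2*(-3)*(3 - 3)) = 2*(2*(-3)*0) = 2*0 = 0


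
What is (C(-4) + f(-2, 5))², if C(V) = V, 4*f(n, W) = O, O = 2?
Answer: 49/4 ≈ 12.250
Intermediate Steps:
f(n, W) = ½ (f(n, W) = (¼)*2 = ½)
(C(-4) + f(-2, 5))² = (-4 + ½)² = (-7/2)² = 49/4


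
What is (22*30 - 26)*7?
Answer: 4438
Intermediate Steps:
(22*30 - 26)*7 = (660 - 26)*7 = 634*7 = 4438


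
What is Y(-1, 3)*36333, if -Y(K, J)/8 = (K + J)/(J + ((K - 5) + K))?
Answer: 145332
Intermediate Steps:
Y(K, J) = -8*(J + K)/(-5 + J + 2*K) (Y(K, J) = -8*(K + J)/(J + ((K - 5) + K)) = -8*(J + K)/(J + ((-5 + K) + K)) = -8*(J + K)/(J + (-5 + 2*K)) = -8*(J + K)/(-5 + J + 2*K))
Y(-1, 3)*36333 = (8*(-1*3 - 1*(-1))/(-5 + 3 + 2*(-1)))*36333 = (8*(-3 + 1)/(-5 + 3 - 2))*36333 = (8*(-2)/(-4))*36333 = (8*(-1/4)*(-2))*36333 = 4*36333 = 145332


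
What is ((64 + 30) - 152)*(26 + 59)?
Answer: -4930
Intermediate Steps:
((64 + 30) - 152)*(26 + 59) = (94 - 152)*85 = -58*85 = -4930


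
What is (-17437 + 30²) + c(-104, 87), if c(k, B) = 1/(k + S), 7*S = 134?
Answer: -9822985/594 ≈ -16537.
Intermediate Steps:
S = 134/7 (S = (⅐)*134 = 134/7 ≈ 19.143)
c(k, B) = 1/(134/7 + k) (c(k, B) = 1/(k + 134/7) = 1/(134/7 + k))
(-17437 + 30²) + c(-104, 87) = (-17437 + 30²) + 7/(134 + 7*(-104)) = (-17437 + 900) + 7/(134 - 728) = -16537 + 7/(-594) = -16537 + 7*(-1/594) = -16537 - 7/594 = -9822985/594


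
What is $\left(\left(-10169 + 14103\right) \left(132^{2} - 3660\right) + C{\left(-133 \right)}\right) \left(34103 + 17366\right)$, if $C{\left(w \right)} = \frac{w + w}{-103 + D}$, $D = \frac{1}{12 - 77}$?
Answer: $\frac{9330613925403617}{3348} \approx 2.7869 \cdot 10^{12}$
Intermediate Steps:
$D = - \frac{1}{65}$ ($D = \frac{1}{-65} = - \frac{1}{65} \approx -0.015385$)
$C{\left(w \right)} = - \frac{65 w}{3348}$ ($C{\left(w \right)} = \frac{w + w}{-103 - \frac{1}{65}} = \frac{2 w}{- \frac{6696}{65}} = 2 w \left(- \frac{65}{6696}\right) = - \frac{65 w}{3348}$)
$\left(\left(-10169 + 14103\right) \left(132^{2} - 3660\right) + C{\left(-133 \right)}\right) \left(34103 + 17366\right) = \left(\left(-10169 + 14103\right) \left(132^{2} - 3660\right) - - \frac{8645}{3348}\right) \left(34103 + 17366\right) = \left(3934 \left(17424 - 3660\right) + \frac{8645}{3348}\right) 51469 = \left(3934 \cdot 13764 + \frac{8645}{3348}\right) 51469 = \left(54147576 + \frac{8645}{3348}\right) 51469 = \frac{181286093093}{3348} \cdot 51469 = \frac{9330613925403617}{3348}$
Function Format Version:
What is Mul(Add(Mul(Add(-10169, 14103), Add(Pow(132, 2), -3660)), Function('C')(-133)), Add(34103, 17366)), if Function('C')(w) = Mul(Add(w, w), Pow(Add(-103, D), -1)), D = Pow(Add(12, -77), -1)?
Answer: Rational(9330613925403617, 3348) ≈ 2.7869e+12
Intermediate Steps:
D = Rational(-1, 65) (D = Pow(-65, -1) = Rational(-1, 65) ≈ -0.015385)
Function('C')(w) = Mul(Rational(-65, 3348), w) (Function('C')(w) = Mul(Add(w, w), Pow(Add(-103, Rational(-1, 65)), -1)) = Mul(Mul(2, w), Pow(Rational(-6696, 65), -1)) = Mul(Mul(2, w), Rational(-65, 6696)) = Mul(Rational(-65, 3348), w))
Mul(Add(Mul(Add(-10169, 14103), Add(Pow(132, 2), -3660)), Function('C')(-133)), Add(34103, 17366)) = Mul(Add(Mul(Add(-10169, 14103), Add(Pow(132, 2), -3660)), Mul(Rational(-65, 3348), -133)), Add(34103, 17366)) = Mul(Add(Mul(3934, Add(17424, -3660)), Rational(8645, 3348)), 51469) = Mul(Add(Mul(3934, 13764), Rational(8645, 3348)), 51469) = Mul(Add(54147576, Rational(8645, 3348)), 51469) = Mul(Rational(181286093093, 3348), 51469) = Rational(9330613925403617, 3348)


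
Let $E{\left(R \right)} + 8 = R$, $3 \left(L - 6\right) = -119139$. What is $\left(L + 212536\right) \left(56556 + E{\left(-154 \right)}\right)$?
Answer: $9746518626$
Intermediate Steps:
$L = -39707$ ($L = 6 + \frac{1}{3} \left(-119139\right) = 6 - 39713 = -39707$)
$E{\left(R \right)} = -8 + R$
$\left(L + 212536\right) \left(56556 + E{\left(-154 \right)}\right) = \left(-39707 + 212536\right) \left(56556 - 162\right) = 172829 \left(56556 - 162\right) = 172829 \cdot 56394 = 9746518626$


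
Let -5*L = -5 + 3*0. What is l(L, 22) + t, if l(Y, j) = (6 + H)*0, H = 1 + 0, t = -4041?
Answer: -4041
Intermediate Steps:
H = 1
L = 1 (L = -(-5 + 3*0)/5 = -(-5 + 0)/5 = -⅕*(-5) = 1)
l(Y, j) = 0 (l(Y, j) = (6 + 1)*0 = 7*0 = 0)
l(L, 22) + t = 0 - 4041 = -4041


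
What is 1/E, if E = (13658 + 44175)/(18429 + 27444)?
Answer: 45873/57833 ≈ 0.79320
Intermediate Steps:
E = 57833/45873 ≈ 1.2607
1/E = 1/(57833/45873) = 45873/57833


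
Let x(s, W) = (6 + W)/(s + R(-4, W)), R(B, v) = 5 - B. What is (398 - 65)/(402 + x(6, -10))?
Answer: 4995/6026 ≈ 0.82891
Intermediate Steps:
x(s, W) = (6 + W)/(9 + s) (x(s, W) = (6 + W)/(s + (5 - 1*(-4))) = (6 + W)/(s + (5 + 4)) = (6 + W)/(s + 9) = (6 + W)/(9 + s))
(398 - 65)/(402 + x(6, -10)) = (398 - 65)/(402 + (6 - 10)/(9 + 6)) = 333/(402 - 4/15) = 333/(6026/15) = 333*(15/6026) = 4995/6026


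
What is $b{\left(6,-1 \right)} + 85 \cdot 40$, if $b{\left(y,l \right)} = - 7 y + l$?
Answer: $3357$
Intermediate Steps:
$b{\left(y,l \right)} = l - 7 y$
$b{\left(6,-1 \right)} + 85 \cdot 40 = \left(-1 - 42\right) + 85 \cdot 40 = \left(-1 - 42\right) + 3400 = -43 + 3400 = 3357$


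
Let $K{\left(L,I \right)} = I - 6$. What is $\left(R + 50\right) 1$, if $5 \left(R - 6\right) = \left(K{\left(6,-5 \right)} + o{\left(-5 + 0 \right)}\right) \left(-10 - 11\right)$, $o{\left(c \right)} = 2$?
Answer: $\frac{469}{5} \approx 93.8$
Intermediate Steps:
$K{\left(L,I \right)} = -6 + I$ ($K{\left(L,I \right)} = I - 6 = -6 + I$)
$R = \frac{219}{5}$ ($R = 6 + \frac{\left(\left(-6 - 5\right) + 2\right) \left(-10 - 11\right)}{5} = 6 + \frac{\left(-11 + 2\right) \left(-21\right)}{5} = 6 + \frac{\left(-9\right) \left(-21\right)}{5} = 6 + \frac{1}{5} \cdot 189 = 6 + \frac{189}{5} = \frac{219}{5} \approx 43.8$)
$\left(R + 50\right) 1 = \left(\frac{219}{5} + 50\right) 1 = \frac{469}{5} \cdot 1 = \frac{469}{5}$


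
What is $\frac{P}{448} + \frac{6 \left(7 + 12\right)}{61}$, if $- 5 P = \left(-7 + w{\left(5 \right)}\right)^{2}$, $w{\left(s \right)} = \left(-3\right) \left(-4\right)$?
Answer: $\frac{50767}{27328} \approx 1.8577$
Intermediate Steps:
$w{\left(s \right)} = 12$
$P = -5$ ($P = - \frac{\left(-7 + 12\right)^{2}}{5} = - \frac{5^{2}}{5} = \left(- \frac{1}{5}\right) 25 = -5$)
$\frac{P}{448} + \frac{6 \left(7 + 12\right)}{61} = - \frac{5}{448} + \frac{6 \left(7 + 12\right)}{61} = \left(-5\right) \frac{1}{448} + 6 \cdot 19 \cdot \frac{1}{61} = - \frac{5}{448} + 114 \cdot \frac{1}{61} = - \frac{5}{448} + \frac{114}{61} = \frac{50767}{27328}$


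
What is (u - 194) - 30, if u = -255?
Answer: -479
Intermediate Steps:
(u - 194) - 30 = (-255 - 194) - 30 = -449 - 30 = -479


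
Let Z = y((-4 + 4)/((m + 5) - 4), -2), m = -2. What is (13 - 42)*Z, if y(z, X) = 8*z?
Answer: 0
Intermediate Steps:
Z = 0 (Z = 8*((-4 + 4)/((-2 + 5) - 4)) = 8*(0/(3 - 4)) = 8*(0/(-1)) = 8*(0*(-1)) = 8*0 = 0)
(13 - 42)*Z = (13 - 42)*0 = -29*0 = 0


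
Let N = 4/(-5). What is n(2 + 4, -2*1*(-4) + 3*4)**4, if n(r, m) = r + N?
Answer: 456976/625 ≈ 731.16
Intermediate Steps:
N = -4/5 (N = 4*(-1/5) = -4/5 ≈ -0.80000)
n(r, m) = -4/5 + r (n(r, m) = r - 4/5 = -4/5 + r)
n(2 + 4, -2*1*(-4) + 3*4)**4 = (-4/5 + (2 + 4))**4 = (-4/5 + 6)**4 = (26/5)**4 = 456976/625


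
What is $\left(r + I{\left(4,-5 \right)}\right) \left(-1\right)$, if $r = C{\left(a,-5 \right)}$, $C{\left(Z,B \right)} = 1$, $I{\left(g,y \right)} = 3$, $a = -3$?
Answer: $-4$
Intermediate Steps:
$r = 1$
$\left(r + I{\left(4,-5 \right)}\right) \left(-1\right) = \left(1 + 3\right) \left(-1\right) = 4 \left(-1\right) = -4$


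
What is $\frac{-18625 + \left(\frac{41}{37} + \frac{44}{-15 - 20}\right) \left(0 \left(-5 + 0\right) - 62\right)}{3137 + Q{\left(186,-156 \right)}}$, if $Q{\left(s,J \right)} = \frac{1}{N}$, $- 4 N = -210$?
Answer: $- \frac{72322227}{12187319} \approx -5.9342$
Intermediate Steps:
$N = \frac{105}{2}$ ($N = \left(- \frac{1}{4}\right) \left(-210\right) = \frac{105}{2} \approx 52.5$)
$Q{\left(s,J \right)} = \frac{2}{105}$ ($Q{\left(s,J \right)} = \frac{1}{\frac{105}{2}} = \frac{2}{105}$)
$\frac{-18625 + \left(\frac{41}{37} + \frac{44}{-15 - 20}\right) \left(0 \left(-5 + 0\right) - 62\right)}{3137 + Q{\left(186,-156 \right)}} = \frac{-18625 + \left(\frac{41}{37} + \frac{44}{-15 - 20}\right) \left(0 \left(-5 + 0\right) - 62\right)}{3137 + \frac{2}{105}} = \frac{-18625 + \left(41 \cdot \frac{1}{37} + \frac{44}{-15 - 20}\right) \left(0 \left(-5\right) - 62\right)}{\frac{329387}{105}} = \left(-18625 + \left(\frac{41}{37} + \frac{44}{-35}\right) \left(0 - 62\right)\right) \frac{105}{329387} = \left(-18625 + \left(\frac{41}{37} + 44 \left(- \frac{1}{35}\right)\right) \left(-62\right)\right) \frac{105}{329387} = \left(-18625 + \left(\frac{41}{37} - \frac{44}{35}\right) \left(-62\right)\right) \frac{105}{329387} = \left(-18625 - - \frac{11966}{1295}\right) \frac{105}{329387} = \left(-18625 + \frac{11966}{1295}\right) \frac{105}{329387} = \left(- \frac{24107409}{1295}\right) \frac{105}{329387} = - \frac{72322227}{12187319}$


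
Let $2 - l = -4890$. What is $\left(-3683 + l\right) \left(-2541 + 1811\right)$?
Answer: $-882570$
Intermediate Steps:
$l = 4892$ ($l = 2 - -4890 = 2 + 4890 = 4892$)
$\left(-3683 + l\right) \left(-2541 + 1811\right) = \left(-3683 + 4892\right) \left(-2541 + 1811\right) = 1209 \left(-730\right) = -882570$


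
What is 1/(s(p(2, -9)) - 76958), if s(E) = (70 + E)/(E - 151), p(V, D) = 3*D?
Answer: -178/13698567 ≈ -1.2994e-5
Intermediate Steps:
s(E) = (70 + E)/(-151 + E)
1/(s(p(2, -9)) - 76958) = 1/((70 + 3*(-9))/(-151 + 3*(-9)) - 76958) = 1/((70 - 27)/(-151 - 27) - 76958) = 1/(43/(-178) - 76958) = 1/(-1/178*43 - 76958) = 1/(-43/178 - 76958) = 1/(-13698567/178) = -178/13698567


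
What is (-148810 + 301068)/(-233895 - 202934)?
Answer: -152258/436829 ≈ -0.34855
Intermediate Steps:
(-148810 + 301068)/(-233895 - 202934) = 152258/(-436829) = 152258*(-1/436829) = -152258/436829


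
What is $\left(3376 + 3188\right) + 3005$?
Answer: $9569$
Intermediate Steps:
$\left(3376 + 3188\right) + 3005 = 6564 + 3005 = 9569$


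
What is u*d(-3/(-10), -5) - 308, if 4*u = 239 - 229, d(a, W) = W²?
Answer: -491/2 ≈ -245.50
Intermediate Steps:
u = 5/2 (u = (239 - 229)/4 = (¼)*10 = 5/2 ≈ 2.5000)
u*d(-3/(-10), -5) - 308 = (5/2)*(-5)² - 308 = (5/2)*25 - 308 = 125/2 - 308 = -491/2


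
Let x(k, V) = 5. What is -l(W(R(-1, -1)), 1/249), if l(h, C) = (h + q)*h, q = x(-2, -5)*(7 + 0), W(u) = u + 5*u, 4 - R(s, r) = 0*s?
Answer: -1416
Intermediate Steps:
R(s, r) = 4 (R(s, r) = 4 - 0*s = 4 - 1*0 = 4 + 0 = 4)
W(u) = 6*u
q = 35 (q = 5*(7 + 0) = 5*7 = 35)
l(h, C) = h*(35 + h) (l(h, C) = (h + 35)*h = (35 + h)*h = h*(35 + h))
-l(W(R(-1, -1)), 1/249) = -6*4*(35 + 6*4) = -24*(35 + 24) = -24*59 = -1*1416 = -1416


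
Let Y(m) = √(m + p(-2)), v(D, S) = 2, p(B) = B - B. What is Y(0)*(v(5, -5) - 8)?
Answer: 0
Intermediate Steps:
p(B) = 0
Y(m) = √m (Y(m) = √(m + 0) = √m)
Y(0)*(v(5, -5) - 8) = √0*(2 - 8) = 0*(-6) = 0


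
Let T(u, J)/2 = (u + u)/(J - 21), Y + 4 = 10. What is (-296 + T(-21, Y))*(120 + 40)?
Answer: -46464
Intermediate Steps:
Y = 6 (Y = -4 + 10 = 6)
T(u, J) = 4*u/(-21 + J) (T(u, J) = 2*((u + u)/(J - 21)) = 2*((2*u)/(-21 + J)) = 2*(2*u/(-21 + J)) = 4*u/(-21 + J))
(-296 + T(-21, Y))*(120 + 40) = (-296 + 4*(-21)/(-21 + 6))*(120 + 40) = (-296 + 4*(-21)/(-15))*160 = (-296 + 4*(-21)*(-1/15))*160 = (-296 + 28/5)*160 = -1452/5*160 = -46464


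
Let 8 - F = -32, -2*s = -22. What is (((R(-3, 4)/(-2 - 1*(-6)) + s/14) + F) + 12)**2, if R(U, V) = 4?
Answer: 567009/196 ≈ 2892.9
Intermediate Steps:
s = 11 (s = -1/2*(-22) = 11)
F = 40 (F = 8 - 1*(-32) = 8 + 32 = 40)
(((R(-3, 4)/(-2 - 1*(-6)) + s/14) + F) + 12)**2 = (((4/(-2 - 1*(-6)) + 11/14) + 40) + 12)**2 = (((4/(-2 + 6) + 11*(1/14)) + 40) + 12)**2 = (((4/4 + 11/14) + 40) + 12)**2 = (((4*(1/4) + 11/14) + 40) + 12)**2 = (((1 + 11/14) + 40) + 12)**2 = ((25/14 + 40) + 12)**2 = (585/14 + 12)**2 = (753/14)**2 = 567009/196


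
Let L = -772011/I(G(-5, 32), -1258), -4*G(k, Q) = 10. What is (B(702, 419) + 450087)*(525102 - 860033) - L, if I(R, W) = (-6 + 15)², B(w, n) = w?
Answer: -150983201028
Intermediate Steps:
G(k, Q) = -5/2 (G(k, Q) = -¼*10 = -5/2)
I(R, W) = 81 (I(R, W) = 9² = 81)
L = -9531 (L = -772011/81 = -772011*1/81 = -9531)
(B(702, 419) + 450087)*(525102 - 860033) - L = (702 + 450087)*(525102 - 860033) - 1*(-9531) = 450789*(-334931) + 9531 = -150983210559 + 9531 = -150983201028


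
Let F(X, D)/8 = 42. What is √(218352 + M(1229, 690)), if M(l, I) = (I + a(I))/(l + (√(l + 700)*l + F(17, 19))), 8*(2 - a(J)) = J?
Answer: √(1366885943 + 1073418432*√1929)/(2*√(1565 + 1229*√1929)) ≈ 467.28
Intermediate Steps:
a(J) = 2 - J/8
F(X, D) = 336 (F(X, D) = 8*42 = 336)
M(l, I) = (2 + 7*I/8)/(336 + l + l*√(700 + l)) (M(l, I) = (I + (2 - I/8))/(l + (√(l + 700)*l + 336)) = (2 + 7*I/8)/(l + (√(700 + l)*l + 336)) = (2 + 7*I/8)/(l + (l*√(700 + l) + 336)) = (2 + 7*I/8)/(l + (336 + l*√(700 + l))) = (2 + 7*I/8)/(336 + l + l*√(700 + l)))
√(218352 + M(1229, 690)) = √(218352 + (2 + (7/8)*690)/(336 + 1229 + 1229*√(700 + 1229))) = √(218352 + (2 + 2415/4)/(336 + 1229 + 1229*√1929)) = √(218352 + (2423/4)/(1565 + 1229*√1929)) = √(218352 + 2423/(4*(1565 + 1229*√1929)))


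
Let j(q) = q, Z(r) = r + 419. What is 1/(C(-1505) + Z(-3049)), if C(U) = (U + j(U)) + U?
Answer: -1/7145 ≈ -0.00013996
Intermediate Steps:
Z(r) = 419 + r
C(U) = 3*U (C(U) = (U + U) + U = 2*U + U = 3*U)
1/(C(-1505) + Z(-3049)) = 1/(3*(-1505) + (419 - 3049)) = 1/(-4515 - 2630) = 1/(-7145) = -1/7145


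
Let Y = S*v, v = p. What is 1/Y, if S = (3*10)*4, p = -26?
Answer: -1/3120 ≈ -0.00032051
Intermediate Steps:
v = -26
S = 120 (S = 30*4 = 120)
Y = -3120 (Y = 120*(-26) = -3120)
1/Y = 1/(-3120) = -1/3120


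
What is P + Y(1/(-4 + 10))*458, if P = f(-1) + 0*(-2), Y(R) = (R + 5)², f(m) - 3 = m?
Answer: 220105/18 ≈ 12228.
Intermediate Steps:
f(m) = 3 + m
Y(R) = (5 + R)²
P = 2 (P = (3 - 1) + 0*(-2) = 2 + 0 = 2)
P + Y(1/(-4 + 10))*458 = 2 + (5 + 1/(-4 + 10))²*458 = 2 + (5 + 1/6)²*458 = 2 + (5 + ⅙)²*458 = 2 + (31/6)²*458 = 2 + (961/36)*458 = 2 + 220069/18 = 220105/18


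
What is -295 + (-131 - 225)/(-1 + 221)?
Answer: -16314/55 ≈ -296.62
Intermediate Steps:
-295 + (-131 - 225)/(-1 + 221) = -295 - 356/220 = -295 - 356*1/220 = -295 - 89/55 = -16314/55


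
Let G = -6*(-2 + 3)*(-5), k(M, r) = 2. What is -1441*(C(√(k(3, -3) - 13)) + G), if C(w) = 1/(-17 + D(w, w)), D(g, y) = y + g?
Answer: -14371093/333 + 2882*I*√11/333 ≈ -43156.0 + 28.704*I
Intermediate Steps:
D(g, y) = g + y
C(w) = 1/(-17 + 2*w) (C(w) = 1/(-17 + (w + w)) = 1/(-17 + 2*w))
G = 30 (G = -6*(-5) = 30)
-1441*(C(√(k(3, -3) - 13)) + G) = -1441*(1/(-17 + 2*√(2 - 13)) + 30) = -1441*(1/(-17 + 2*√(-11)) + 30) = -1441*(1/(-17 + 2*(I*√11)) + 30) = -1441*(1/(-17 + 2*I*√11) + 30) = -1441*(30 + 1/(-17 + 2*I*√11)) = -43230 - 1441/(-17 + 2*I*√11)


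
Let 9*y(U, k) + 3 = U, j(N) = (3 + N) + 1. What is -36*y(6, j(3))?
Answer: -12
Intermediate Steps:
j(N) = 4 + N
y(U, k) = -⅓ + U/9
-36*y(6, j(3)) = -36*(-⅓ + (⅑)*6) = -36*(-⅓ + ⅔) = -36*⅓ = -12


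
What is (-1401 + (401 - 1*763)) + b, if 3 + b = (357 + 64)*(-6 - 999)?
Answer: -424871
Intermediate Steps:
b = -423108 (b = -3 + (357 + 64)*(-6 - 999) = -3 + 421*(-1005) = -3 - 423105 = -423108)
(-1401 + (401 - 1*763)) + b = (-1401 + (401 - 1*763)) - 423108 = (-1401 + (401 - 763)) - 423108 = (-1401 - 362) - 423108 = -1763 - 423108 = -424871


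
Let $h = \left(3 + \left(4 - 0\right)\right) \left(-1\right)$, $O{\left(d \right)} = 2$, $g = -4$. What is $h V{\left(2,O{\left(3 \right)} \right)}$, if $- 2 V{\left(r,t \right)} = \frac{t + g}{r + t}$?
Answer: $- \frac{7}{4} \approx -1.75$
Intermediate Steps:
$V{\left(r,t \right)} = - \frac{-4 + t}{2 \left(r + t\right)}$ ($V{\left(r,t \right)} = - \frac{\left(t - 4\right) \frac{1}{r + t}}{2} = - \frac{\left(-4 + t\right) \frac{1}{r + t}}{2} = - \frac{\frac{1}{r + t} \left(-4 + t\right)}{2} = - \frac{-4 + t}{2 \left(r + t\right)}$)
$h = -7$ ($h = \left(3 + \left(4 + 0\right)\right) \left(-1\right) = \left(3 + 4\right) \left(-1\right) = 7 \left(-1\right) = -7$)
$h V{\left(2,O{\left(3 \right)} \right)} = - 7 \frac{2 - 1}{2 + 2} = - 7 \frac{2 - 1}{4} = - 7 \cdot \frac{1}{4} \cdot 1 = \left(-7\right) \frac{1}{4} = - \frac{7}{4}$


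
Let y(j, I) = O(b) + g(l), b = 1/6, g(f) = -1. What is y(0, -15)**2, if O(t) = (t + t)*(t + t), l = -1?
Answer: 64/81 ≈ 0.79012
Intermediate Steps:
b = 1/6 (b = 1*(1/6) = 1/6 ≈ 0.16667)
O(t) = 4*t**2 (O(t) = (2*t)*(2*t) = 4*t**2)
y(j, I) = -8/9 (y(j, I) = 4*(1/6)**2 - 1 = 4*(1/36) - 1 = 1/9 - 1 = -8/9)
y(0, -15)**2 = (-8/9)**2 = 64/81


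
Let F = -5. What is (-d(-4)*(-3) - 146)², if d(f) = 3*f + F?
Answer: 38809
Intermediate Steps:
d(f) = -5 + 3*f (d(f) = 3*f - 5 = -5 + 3*f)
(-d(-4)*(-3) - 146)² = (-(-5 + 3*(-4))*(-3) - 146)² = (-(-5 - 12)*(-3) - 146)² = (-1*(-17)*(-3) - 146)² = (17*(-3) - 146)² = (-51 - 146)² = (-197)² = 38809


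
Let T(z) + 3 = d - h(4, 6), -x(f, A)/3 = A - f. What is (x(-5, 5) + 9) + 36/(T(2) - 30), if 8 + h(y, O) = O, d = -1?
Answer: -177/8 ≈ -22.125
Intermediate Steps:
x(f, A) = -3*A + 3*f (x(f, A) = -3*(A - f) = -3*A + 3*f)
h(y, O) = -8 + O
T(z) = -2 (T(z) = -3 + (-1 - (-8 + 6)) = -3 + (-1 - 1*(-2)) = -3 + (-1 + 2) = -3 + 1 = -2)
(x(-5, 5) + 9) + 36/(T(2) - 30) = ((-3*5 + 3*(-5)) + 9) + 36/(-2 - 30) = ((-15 - 15) + 9) + 36/(-32) = (-30 + 9) + 36*(-1/32) = -21 - 9/8 = -177/8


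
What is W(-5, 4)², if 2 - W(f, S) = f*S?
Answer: 484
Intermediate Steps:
W(f, S) = 2 - S*f (W(f, S) = 2 - f*S = 2 - S*f)
W(-5, 4)² = (2 - 1*4*(-5))² = (2 + 20)² = 22² = 484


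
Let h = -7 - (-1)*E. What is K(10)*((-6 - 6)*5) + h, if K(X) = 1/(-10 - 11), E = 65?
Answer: 426/7 ≈ 60.857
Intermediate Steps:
K(X) = -1/21 (K(X) = 1/(-21) = -1/21)
h = 58 (h = -7 - (-1)*65 = -7 - 1*(-65) = -7 + 65 = 58)
K(10)*((-6 - 6)*5) + h = -(-6 - 6)*5/21 + 58 = -(-4)*5/7 + 58 = -1/21*(-60) + 58 = 20/7 + 58 = 426/7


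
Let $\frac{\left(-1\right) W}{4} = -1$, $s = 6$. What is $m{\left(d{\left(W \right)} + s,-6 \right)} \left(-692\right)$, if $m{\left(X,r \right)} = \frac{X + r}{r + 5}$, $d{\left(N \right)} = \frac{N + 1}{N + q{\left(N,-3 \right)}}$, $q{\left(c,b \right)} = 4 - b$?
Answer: $\frac{3460}{11} \approx 314.55$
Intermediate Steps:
$W = 4$ ($W = \left(-4\right) \left(-1\right) = 4$)
$d{\left(N \right)} = \frac{1 + N}{7 + N}$ ($d{\left(N \right)} = \frac{N + 1}{N + \left(4 - -3\right)} = \frac{1 + N}{N + \left(4 + 3\right)} = \frac{1 + N}{N + 7} = \frac{1 + N}{7 + N}$)
$m{\left(X,r \right)} = \frac{X + r}{5 + r}$
$m{\left(d{\left(W \right)} + s,-6 \right)} \left(-692\right) = \frac{\left(\frac{1 + 4}{7 + 4} + 6\right) - 6}{5 - 6} \left(-692\right) = \frac{\left(\frac{1}{11} \cdot 5 + 6\right) - 6}{-1} \left(-692\right) = - (\left(\frac{1}{11} \cdot 5 + 6\right) - 6) \left(-692\right) = - (\left(\frac{5}{11} + 6\right) - 6) \left(-692\right) = - (\frac{71}{11} - 6) \left(-692\right) = \left(-1\right) \frac{5}{11} \left(-692\right) = \left(- \frac{5}{11}\right) \left(-692\right) = \frac{3460}{11}$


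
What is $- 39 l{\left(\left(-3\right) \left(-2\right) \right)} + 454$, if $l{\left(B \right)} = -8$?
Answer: $766$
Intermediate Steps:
$- 39 l{\left(\left(-3\right) \left(-2\right) \right)} + 454 = \left(-39\right) \left(-8\right) + 454 = 312 + 454 = 766$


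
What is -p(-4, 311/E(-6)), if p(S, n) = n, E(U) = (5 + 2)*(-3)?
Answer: 311/21 ≈ 14.810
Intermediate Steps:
E(U) = -21 (E(U) = 7*(-3) = -21)
-p(-4, 311/E(-6)) = -311/(-21) = -311*(-1)/21 = -1*(-311/21) = 311/21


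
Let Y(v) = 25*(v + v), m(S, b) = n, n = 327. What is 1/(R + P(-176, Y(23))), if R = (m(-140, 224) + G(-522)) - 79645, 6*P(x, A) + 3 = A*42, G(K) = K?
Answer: -2/143581 ≈ -1.3929e-5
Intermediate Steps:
m(S, b) = 327
Y(v) = 50*v (Y(v) = 25*(2*v) = 50*v)
P(x, A) = -½ + 7*A (P(x, A) = -½ + (A*42)/6 = -½ + (42*A)/6 = -½ + 7*A)
R = -79840 (R = (327 - 522) - 79645 = -195 - 79645 = -79840)
1/(R + P(-176, Y(23))) = 1/(-79840 + (-½ + 7*(50*23))) = 1/(-79840 + (-½ + 7*1150)) = 1/(-79840 + (-½ + 8050)) = 1/(-79840 + 16099/2) = 1/(-143581/2) = -2/143581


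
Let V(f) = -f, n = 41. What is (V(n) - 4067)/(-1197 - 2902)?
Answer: 4108/4099 ≈ 1.0022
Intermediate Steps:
(V(n) - 4067)/(-1197 - 2902) = (-1*41 - 4067)/(-1197 - 2902) = (-41 - 4067)/(-4099) = -4108*(-1/4099) = 4108/4099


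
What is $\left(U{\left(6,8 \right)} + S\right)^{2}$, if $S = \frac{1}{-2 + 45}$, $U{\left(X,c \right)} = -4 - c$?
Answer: $\frac{265225}{1849} \approx 143.44$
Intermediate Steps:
$S = \frac{1}{43} \approx 0.023256$
$\left(U{\left(6,8 \right)} + S\right)^{2} = \left(\left(-4 - 8\right) + \frac{1}{43}\right)^{2} = \left(-12 + \frac{1}{43}\right)^{2} = \left(- \frac{515}{43}\right)^{2} = \frac{265225}{1849}$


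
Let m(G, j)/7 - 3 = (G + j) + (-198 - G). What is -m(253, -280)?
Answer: 3325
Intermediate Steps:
m(G, j) = -1365 + 7*j (m(G, j) = 21 + 7*((G + j) + (-198 - G)) = 21 + 7*(-198 + j) = 21 + (-1386 + 7*j) = -1365 + 7*j)
-m(253, -280) = -(-1365 + 7*(-280)) = -(-1365 - 1960) = -1*(-3325) = 3325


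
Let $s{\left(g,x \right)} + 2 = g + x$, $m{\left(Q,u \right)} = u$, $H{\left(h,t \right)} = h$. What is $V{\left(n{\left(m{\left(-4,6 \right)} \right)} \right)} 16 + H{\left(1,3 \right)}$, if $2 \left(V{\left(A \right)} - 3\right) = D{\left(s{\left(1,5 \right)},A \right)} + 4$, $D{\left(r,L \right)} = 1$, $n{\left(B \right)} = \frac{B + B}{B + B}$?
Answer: $89$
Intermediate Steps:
$n{\left(B \right)} = 1$ ($n{\left(B \right)} = \frac{2 B}{2 B} = 2 B \frac{1}{2 B} = 1$)
$s{\left(g,x \right)} = -2 + g + x$ ($s{\left(g,x \right)} = -2 + \left(g + x\right) = -2 + g + x$)
$V{\left(A \right)} = \frac{11}{2}$ ($V{\left(A \right)} = 3 + \frac{1 + 4}{2} = 3 + \frac{1}{2} \cdot 5 = 3 + \frac{5}{2} = \frac{11}{2}$)
$V{\left(n{\left(m{\left(-4,6 \right)} \right)} \right)} 16 + H{\left(1,3 \right)} = \frac{11}{2} \cdot 16 + 1 = 88 + 1 = 89$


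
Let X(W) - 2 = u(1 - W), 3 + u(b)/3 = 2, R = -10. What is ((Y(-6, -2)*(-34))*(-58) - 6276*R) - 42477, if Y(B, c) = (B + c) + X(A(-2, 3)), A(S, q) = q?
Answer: 2535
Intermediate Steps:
u(b) = -3 (u(b) = -9 + 3*2 = -9 + 6 = -3)
X(W) = -1 (X(W) = 2 - 3 = -1)
Y(B, c) = -1 + B + c (Y(B, c) = (B + c) - 1 = -1 + B + c)
((Y(-6, -2)*(-34))*(-58) - 6276*R) - 42477 = (((-1 - 6 - 2)*(-34))*(-58) - 6276*(-10)) - 42477 = (-9*(-34)*(-58) + 62760) - 42477 = (306*(-58) + 62760) - 42477 = (-17748 + 62760) - 42477 = 45012 - 42477 = 2535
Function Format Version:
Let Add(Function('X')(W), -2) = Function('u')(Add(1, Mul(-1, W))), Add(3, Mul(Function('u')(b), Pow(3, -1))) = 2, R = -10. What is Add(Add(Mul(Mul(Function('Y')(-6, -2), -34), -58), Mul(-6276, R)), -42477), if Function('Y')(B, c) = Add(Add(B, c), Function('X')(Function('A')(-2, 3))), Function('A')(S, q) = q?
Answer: 2535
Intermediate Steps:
Function('u')(b) = -3 (Function('u')(b) = Add(-9, Mul(3, 2)) = Add(-9, 6) = -3)
Function('X')(W) = -1 (Function('X')(W) = Add(2, -3) = -1)
Function('Y')(B, c) = Add(-1, B, c) (Function('Y')(B, c) = Add(Add(B, c), -1) = Add(-1, B, c))
Add(Add(Mul(Mul(Function('Y')(-6, -2), -34), -58), Mul(-6276, R)), -42477) = Add(Add(Mul(Mul(Add(-1, -6, -2), -34), -58), Mul(-6276, -10)), -42477) = Add(Add(Mul(Mul(-9, -34), -58), 62760), -42477) = Add(Add(Mul(306, -58), 62760), -42477) = Add(Add(-17748, 62760), -42477) = Add(45012, -42477) = 2535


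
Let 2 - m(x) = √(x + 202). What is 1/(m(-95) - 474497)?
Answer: -474495/225145504918 + √107/225145504918 ≈ -2.1075e-6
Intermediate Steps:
m(x) = 2 - √(202 + x) (m(x) = 2 - √(x + 202) = 2 - √(202 + x))
1/(m(-95) - 474497) = 1/((2 - √(202 - 95)) - 474497) = 1/((2 - √107) - 474497) = 1/(-474495 - √107)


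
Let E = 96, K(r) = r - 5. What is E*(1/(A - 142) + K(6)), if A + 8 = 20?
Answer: 6192/65 ≈ 95.261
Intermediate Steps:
A = 12 (A = -8 + 20 = 12)
K(r) = -5 + r
E*(1/(A - 142) + K(6)) = 96*(1/(12 - 142) + (-5 + 6)) = 96*(1/(-130) + 1) = 96*(-1/130 + 1) = 96*(129/130) = 6192/65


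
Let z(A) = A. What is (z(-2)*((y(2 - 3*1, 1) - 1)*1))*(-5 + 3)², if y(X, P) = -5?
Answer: 48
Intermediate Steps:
(z(-2)*((y(2 - 3*1, 1) - 1)*1))*(-5 + 3)² = (-2*(-5 - 1))*(-5 + 3)² = -(-12)*(-2)² = -2*(-6)*4 = 12*4 = 48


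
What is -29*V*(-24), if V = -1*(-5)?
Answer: 3480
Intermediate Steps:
V = 5
-29*V*(-24) = -29*5*(-24) = -145*(-24) = 3480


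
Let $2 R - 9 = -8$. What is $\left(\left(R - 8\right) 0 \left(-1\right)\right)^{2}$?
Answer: $0$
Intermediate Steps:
$R = \frac{1}{2}$ ($R = \frac{9}{2} + \frac{1}{2} \left(-8\right) = \frac{9}{2} - 4 = \frac{1}{2} \approx 0.5$)
$\left(\left(R - 8\right) 0 \left(-1\right)\right)^{2} = \left(\left(\frac{1}{2} - 8\right) 0 \left(-1\right)\right)^{2} = \left(\left(- \frac{15}{2}\right) 0\right)^{2} = 0^{2} = 0$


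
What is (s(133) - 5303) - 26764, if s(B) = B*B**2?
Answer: 2320570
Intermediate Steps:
s(B) = B**3
(s(133) - 5303) - 26764 = (133**3 - 5303) - 26764 = (2352637 - 5303) - 26764 = 2347334 - 26764 = 2320570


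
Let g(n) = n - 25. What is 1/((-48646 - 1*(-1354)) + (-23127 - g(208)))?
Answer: -1/70602 ≈ -1.4164e-5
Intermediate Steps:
g(n) = -25 + n
1/((-48646 - 1*(-1354)) + (-23127 - g(208))) = 1/((-48646 - 1*(-1354)) + (-23127 - (-25 + 208))) = 1/((-48646 + 1354) + (-23127 - 1*183)) = 1/(-47292 + (-23127 - 183)) = 1/(-47292 - 23310) = 1/(-70602) = -1/70602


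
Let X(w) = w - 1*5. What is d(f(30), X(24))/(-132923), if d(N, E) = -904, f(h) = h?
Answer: 904/132923 ≈ 0.0068009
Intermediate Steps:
X(w) = -5 + w (X(w) = w - 5 = -5 + w)
d(f(30), X(24))/(-132923) = -904/(-132923) = -904*(-1/132923) = 904/132923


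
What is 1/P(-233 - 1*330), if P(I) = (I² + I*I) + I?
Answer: 1/633375 ≈ 1.5788e-6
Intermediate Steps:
P(I) = I + 2*I² (P(I) = (I² + I²) + I = 2*I² + I = I + 2*I²)
1/P(-233 - 1*330) = 1/((-233 - 1*330)*(1 + 2*(-233 - 1*330))) = 1/((-233 - 330)*(1 + 2*(-233 - 330))) = 1/(-563*(1 + 2*(-563))) = 1/(-563*(1 - 1126)) = 1/(-563*(-1125)) = 1/633375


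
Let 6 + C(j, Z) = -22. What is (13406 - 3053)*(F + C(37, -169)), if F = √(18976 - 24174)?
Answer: -289884 + 10353*I*√5198 ≈ -2.8988e+5 + 7.4642e+5*I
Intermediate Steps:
C(j, Z) = -28 (C(j, Z) = -6 - 22 = -28)
F = I*√5198 (F = √(-5198) = I*√5198 ≈ 72.097*I)
(13406 - 3053)*(F + C(37, -169)) = (13406 - 3053)*(I*√5198 - 28) = 10353*(-28 + I*√5198) = -289884 + 10353*I*√5198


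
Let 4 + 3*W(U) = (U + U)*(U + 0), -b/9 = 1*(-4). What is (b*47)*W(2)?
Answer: 2256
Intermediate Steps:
b = 36 (b = -9*(-4) = 36)
W(U) = -4/3 + 2*U**2/3 (W(U) = -4/3 + ((U + U)*(U + 0))/3 = -4/3 + ((2*U)*U)/3 = -4/3 + (2*U**2)/3 = -4/3 + 2*U**2/3)
(b*47)*W(2) = (36*47)*(-4/3 + (2/3)*2**2) = 1692*(-4/3 + (2/3)*4) = 1692*(-4/3 + 8/3) = 1692*(4/3) = 2256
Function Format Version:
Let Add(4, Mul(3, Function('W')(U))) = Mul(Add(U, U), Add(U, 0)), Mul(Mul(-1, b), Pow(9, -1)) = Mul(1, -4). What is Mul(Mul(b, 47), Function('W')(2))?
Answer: 2256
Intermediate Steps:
b = 36 (b = Mul(-9, Mul(1, -4)) = Mul(-9, -4) = 36)
Function('W')(U) = Add(Rational(-4, 3), Mul(Rational(2, 3), Pow(U, 2))) (Function('W')(U) = Add(Rational(-4, 3), Mul(Rational(1, 3), Mul(Add(U, U), Add(U, 0)))) = Add(Rational(-4, 3), Mul(Rational(1, 3), Mul(Mul(2, U), U))) = Add(Rational(-4, 3), Mul(Rational(1, 3), Mul(2, Pow(U, 2)))) = Add(Rational(-4, 3), Mul(Rational(2, 3), Pow(U, 2))))
Mul(Mul(b, 47), Function('W')(2)) = Mul(Mul(36, 47), Add(Rational(-4, 3), Mul(Rational(2, 3), Pow(2, 2)))) = Mul(1692, Add(Rational(-4, 3), Mul(Rational(2, 3), 4))) = Mul(1692, Add(Rational(-4, 3), Rational(8, 3))) = Mul(1692, Rational(4, 3)) = 2256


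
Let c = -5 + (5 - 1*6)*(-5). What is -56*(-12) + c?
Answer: 672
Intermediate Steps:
c = 0 (c = -5 + (5 - 6)*(-5) = -5 - 1*(-5) = -5 + 5 = 0)
-56*(-12) + c = -56*(-12) + 0 = 672 + 0 = 672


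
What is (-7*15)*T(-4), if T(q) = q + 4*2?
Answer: -420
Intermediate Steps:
T(q) = 8 + q (T(q) = q + 8 = 8 + q)
(-7*15)*T(-4) = (-7*15)*(8 - 4) = -105*4 = -420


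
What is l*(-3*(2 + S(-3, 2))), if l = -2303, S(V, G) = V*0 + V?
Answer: -6909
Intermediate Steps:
S(V, G) = V (S(V, G) = 0 + V = V)
l*(-3*(2 + S(-3, 2))) = -(-6909)*(2 - 3) = -(-6909)*(-1) = -2303*3 = -6909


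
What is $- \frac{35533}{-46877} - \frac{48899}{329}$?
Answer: $- \frac{2280548066}{15422533} \approx -147.87$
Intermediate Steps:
$- \frac{35533}{-46877} - \frac{48899}{329} = \left(-35533\right) \left(- \frac{1}{46877}\right) - \frac{48899}{329} = \frac{35533}{46877} - \frac{48899}{329} = - \frac{2280548066}{15422533}$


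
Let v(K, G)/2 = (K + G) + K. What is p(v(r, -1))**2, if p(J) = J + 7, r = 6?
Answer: 841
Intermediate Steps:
v(K, G) = 2*G + 4*K (v(K, G) = 2*((K + G) + K) = 2*((G + K) + K) = 2*(G + 2*K) = 2*G + 4*K)
p(J) = 7 + J
p(v(r, -1))**2 = (7 + (2*(-1) + 4*6))**2 = (7 + (-2 + 24))**2 = (7 + 22)**2 = 29**2 = 841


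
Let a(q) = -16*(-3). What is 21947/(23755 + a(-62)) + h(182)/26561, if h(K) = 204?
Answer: 587790079/632231483 ≈ 0.92971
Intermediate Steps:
a(q) = 48
21947/(23755 + a(-62)) + h(182)/26561 = 21947/(23755 + 48) + 204/26561 = 21947/23803 + 204*(1/26561) = 21947*(1/23803) + 204/26561 = 21947/23803 + 204/26561 = 587790079/632231483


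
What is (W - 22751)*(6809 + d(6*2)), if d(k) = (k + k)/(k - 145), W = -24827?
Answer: -43085352194/133 ≈ -3.2395e+8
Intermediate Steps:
d(k) = 2*k/(-145 + k) (d(k) = (2*k)/(-145 + k) = 2*k/(-145 + k))
(W - 22751)*(6809 + d(6*2)) = (-24827 - 22751)*(6809 + 2*(6*2)/(-145 + 6*2)) = -47578*(6809 + 2*12/(-145 + 12)) = -47578*(6809 + 2*12/(-133)) = -47578*(6809 + 2*12*(-1/133)) = -47578*(6809 - 24/133) = -47578*905573/133 = -43085352194/133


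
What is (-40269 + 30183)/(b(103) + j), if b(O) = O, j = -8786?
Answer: 10086/8683 ≈ 1.1616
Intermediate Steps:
(-40269 + 30183)/(b(103) + j) = (-40269 + 30183)/(103 - 8786) = -10086/(-8683) = -10086*(-1/8683) = 10086/8683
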